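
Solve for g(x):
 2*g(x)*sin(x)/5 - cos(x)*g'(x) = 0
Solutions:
 g(x) = C1/cos(x)^(2/5)


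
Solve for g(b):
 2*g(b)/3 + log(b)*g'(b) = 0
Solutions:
 g(b) = C1*exp(-2*li(b)/3)


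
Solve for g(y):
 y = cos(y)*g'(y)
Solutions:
 g(y) = C1 + Integral(y/cos(y), y)


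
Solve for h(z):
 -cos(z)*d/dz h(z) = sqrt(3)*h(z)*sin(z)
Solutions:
 h(z) = C1*cos(z)^(sqrt(3))


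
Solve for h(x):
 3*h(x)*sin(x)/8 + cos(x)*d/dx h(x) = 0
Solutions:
 h(x) = C1*cos(x)^(3/8)


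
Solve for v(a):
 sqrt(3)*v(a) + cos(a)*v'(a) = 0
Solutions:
 v(a) = C1*(sin(a) - 1)^(sqrt(3)/2)/(sin(a) + 1)^(sqrt(3)/2)


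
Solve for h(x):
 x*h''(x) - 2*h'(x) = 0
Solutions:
 h(x) = C1 + C2*x^3


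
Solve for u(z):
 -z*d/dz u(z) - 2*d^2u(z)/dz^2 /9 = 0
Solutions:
 u(z) = C1 + C2*erf(3*z/2)


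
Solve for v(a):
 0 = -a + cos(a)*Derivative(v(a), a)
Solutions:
 v(a) = C1 + Integral(a/cos(a), a)


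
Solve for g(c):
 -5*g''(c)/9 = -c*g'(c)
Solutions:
 g(c) = C1 + C2*erfi(3*sqrt(10)*c/10)


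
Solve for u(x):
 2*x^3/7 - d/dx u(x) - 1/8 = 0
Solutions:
 u(x) = C1 + x^4/14 - x/8


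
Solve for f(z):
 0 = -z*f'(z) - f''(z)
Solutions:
 f(z) = C1 + C2*erf(sqrt(2)*z/2)


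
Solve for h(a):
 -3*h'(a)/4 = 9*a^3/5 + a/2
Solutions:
 h(a) = C1 - 3*a^4/5 - a^2/3


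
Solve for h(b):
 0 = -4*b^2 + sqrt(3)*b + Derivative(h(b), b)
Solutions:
 h(b) = C1 + 4*b^3/3 - sqrt(3)*b^2/2


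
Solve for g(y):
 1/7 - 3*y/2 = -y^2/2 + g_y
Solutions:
 g(y) = C1 + y^3/6 - 3*y^2/4 + y/7


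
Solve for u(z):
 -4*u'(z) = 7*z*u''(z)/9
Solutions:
 u(z) = C1 + C2/z^(29/7)


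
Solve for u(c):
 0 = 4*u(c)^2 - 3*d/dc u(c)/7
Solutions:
 u(c) = -3/(C1 + 28*c)


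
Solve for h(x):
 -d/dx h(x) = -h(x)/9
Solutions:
 h(x) = C1*exp(x/9)


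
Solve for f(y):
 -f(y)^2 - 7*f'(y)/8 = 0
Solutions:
 f(y) = 7/(C1 + 8*y)


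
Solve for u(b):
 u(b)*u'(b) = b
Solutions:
 u(b) = -sqrt(C1 + b^2)
 u(b) = sqrt(C1 + b^2)


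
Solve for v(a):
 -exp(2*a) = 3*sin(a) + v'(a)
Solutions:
 v(a) = C1 - exp(2*a)/2 + 3*cos(a)


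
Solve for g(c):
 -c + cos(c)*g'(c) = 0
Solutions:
 g(c) = C1 + Integral(c/cos(c), c)


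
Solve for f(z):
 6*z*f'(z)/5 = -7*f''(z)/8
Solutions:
 f(z) = C1 + C2*erf(2*sqrt(210)*z/35)


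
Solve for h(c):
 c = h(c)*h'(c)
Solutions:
 h(c) = -sqrt(C1 + c^2)
 h(c) = sqrt(C1 + c^2)


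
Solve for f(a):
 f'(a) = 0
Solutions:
 f(a) = C1


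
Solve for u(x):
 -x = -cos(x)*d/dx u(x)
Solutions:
 u(x) = C1 + Integral(x/cos(x), x)


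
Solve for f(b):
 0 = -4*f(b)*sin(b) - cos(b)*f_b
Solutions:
 f(b) = C1*cos(b)^4


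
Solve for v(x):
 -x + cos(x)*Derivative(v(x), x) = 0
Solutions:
 v(x) = C1 + Integral(x/cos(x), x)


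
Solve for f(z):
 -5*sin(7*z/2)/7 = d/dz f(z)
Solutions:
 f(z) = C1 + 10*cos(7*z/2)/49


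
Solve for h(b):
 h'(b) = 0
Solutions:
 h(b) = C1


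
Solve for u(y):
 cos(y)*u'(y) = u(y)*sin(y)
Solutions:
 u(y) = C1/cos(y)


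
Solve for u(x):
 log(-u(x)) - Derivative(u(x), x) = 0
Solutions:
 -li(-u(x)) = C1 + x


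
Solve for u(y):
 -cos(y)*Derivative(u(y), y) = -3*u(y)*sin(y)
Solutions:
 u(y) = C1/cos(y)^3


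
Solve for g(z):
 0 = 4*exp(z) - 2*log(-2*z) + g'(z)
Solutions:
 g(z) = C1 + 2*z*log(-z) + 2*z*(-1 + log(2)) - 4*exp(z)


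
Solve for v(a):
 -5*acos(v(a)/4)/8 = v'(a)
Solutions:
 Integral(1/acos(_y/4), (_y, v(a))) = C1 - 5*a/8


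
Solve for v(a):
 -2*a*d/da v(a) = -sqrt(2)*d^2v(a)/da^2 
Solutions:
 v(a) = C1 + C2*erfi(2^(3/4)*a/2)


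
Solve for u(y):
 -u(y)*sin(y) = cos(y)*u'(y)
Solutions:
 u(y) = C1*cos(y)


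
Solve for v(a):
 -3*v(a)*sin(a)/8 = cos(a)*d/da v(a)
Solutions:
 v(a) = C1*cos(a)^(3/8)


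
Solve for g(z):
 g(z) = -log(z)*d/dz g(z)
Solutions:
 g(z) = C1*exp(-li(z))


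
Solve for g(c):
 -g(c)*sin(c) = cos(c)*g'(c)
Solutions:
 g(c) = C1*cos(c)


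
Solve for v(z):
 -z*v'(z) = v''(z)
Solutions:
 v(z) = C1 + C2*erf(sqrt(2)*z/2)


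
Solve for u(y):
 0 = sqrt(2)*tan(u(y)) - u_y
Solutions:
 u(y) = pi - asin(C1*exp(sqrt(2)*y))
 u(y) = asin(C1*exp(sqrt(2)*y))


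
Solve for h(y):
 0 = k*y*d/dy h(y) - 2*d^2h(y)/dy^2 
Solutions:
 h(y) = Piecewise((-sqrt(pi)*C1*erf(y*sqrt(-k)/2)/sqrt(-k) - C2, (k > 0) | (k < 0)), (-C1*y - C2, True))


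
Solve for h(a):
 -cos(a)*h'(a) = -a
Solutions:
 h(a) = C1 + Integral(a/cos(a), a)


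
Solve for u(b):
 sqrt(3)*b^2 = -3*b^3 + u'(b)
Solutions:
 u(b) = C1 + 3*b^4/4 + sqrt(3)*b^3/3


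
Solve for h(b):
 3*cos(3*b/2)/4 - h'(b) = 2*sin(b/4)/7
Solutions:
 h(b) = C1 + sin(3*b/2)/2 + 8*cos(b/4)/7


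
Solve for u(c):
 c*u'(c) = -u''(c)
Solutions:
 u(c) = C1 + C2*erf(sqrt(2)*c/2)


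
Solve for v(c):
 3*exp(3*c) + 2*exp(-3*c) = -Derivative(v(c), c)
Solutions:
 v(c) = C1 - exp(3*c) + 2*exp(-3*c)/3


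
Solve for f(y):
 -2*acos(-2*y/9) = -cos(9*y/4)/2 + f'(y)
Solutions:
 f(y) = C1 - 2*y*acos(-2*y/9) - sqrt(81 - 4*y^2) + 2*sin(9*y/4)/9


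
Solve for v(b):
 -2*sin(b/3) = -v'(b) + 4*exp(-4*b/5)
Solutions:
 v(b) = C1 - 6*cos(b/3) - 5*exp(-4*b/5)


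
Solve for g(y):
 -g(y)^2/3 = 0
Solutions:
 g(y) = 0


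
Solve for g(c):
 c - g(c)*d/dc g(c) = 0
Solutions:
 g(c) = -sqrt(C1 + c^2)
 g(c) = sqrt(C1 + c^2)


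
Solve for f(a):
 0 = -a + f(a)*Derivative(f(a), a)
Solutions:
 f(a) = -sqrt(C1 + a^2)
 f(a) = sqrt(C1 + a^2)


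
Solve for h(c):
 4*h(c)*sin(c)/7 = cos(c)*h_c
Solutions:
 h(c) = C1/cos(c)^(4/7)


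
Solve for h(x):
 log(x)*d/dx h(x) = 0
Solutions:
 h(x) = C1


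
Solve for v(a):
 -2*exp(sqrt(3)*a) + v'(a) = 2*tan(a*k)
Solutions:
 v(a) = C1 + 2*Piecewise((-log(cos(a*k))/k, Ne(k, 0)), (0, True)) + 2*sqrt(3)*exp(sqrt(3)*a)/3


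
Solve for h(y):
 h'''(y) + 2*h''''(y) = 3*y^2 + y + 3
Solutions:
 h(y) = C1 + C2*y + C3*y^2 + C4*exp(-y/2) + y^5/20 - 11*y^4/24 + 25*y^3/6


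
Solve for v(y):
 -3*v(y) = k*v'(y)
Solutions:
 v(y) = C1*exp(-3*y/k)


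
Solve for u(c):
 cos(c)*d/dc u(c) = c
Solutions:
 u(c) = C1 + Integral(c/cos(c), c)


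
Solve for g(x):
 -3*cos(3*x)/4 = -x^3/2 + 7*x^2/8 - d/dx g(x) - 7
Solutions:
 g(x) = C1 - x^4/8 + 7*x^3/24 - 7*x + sin(3*x)/4


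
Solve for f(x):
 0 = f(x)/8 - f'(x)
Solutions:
 f(x) = C1*exp(x/8)


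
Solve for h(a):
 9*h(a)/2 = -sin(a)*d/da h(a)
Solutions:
 h(a) = C1*(cos(a) + 1)^(1/4)*(cos(a)^2 + 2*cos(a) + 1)/((cos(a) - 1)^(1/4)*(cos(a)^2 - 2*cos(a) + 1))


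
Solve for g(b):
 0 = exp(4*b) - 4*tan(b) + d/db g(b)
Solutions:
 g(b) = C1 - exp(4*b)/4 - 4*log(cos(b))


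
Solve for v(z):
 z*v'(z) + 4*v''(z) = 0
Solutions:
 v(z) = C1 + C2*erf(sqrt(2)*z/4)


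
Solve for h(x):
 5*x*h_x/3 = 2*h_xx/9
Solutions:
 h(x) = C1 + C2*erfi(sqrt(15)*x/2)


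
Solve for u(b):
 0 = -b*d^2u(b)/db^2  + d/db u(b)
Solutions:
 u(b) = C1 + C2*b^2


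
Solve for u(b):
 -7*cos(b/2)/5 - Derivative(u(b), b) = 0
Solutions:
 u(b) = C1 - 14*sin(b/2)/5


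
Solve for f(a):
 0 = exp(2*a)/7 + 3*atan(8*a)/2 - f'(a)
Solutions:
 f(a) = C1 + 3*a*atan(8*a)/2 + exp(2*a)/14 - 3*log(64*a^2 + 1)/32


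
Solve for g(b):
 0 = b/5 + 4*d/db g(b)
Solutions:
 g(b) = C1 - b^2/40


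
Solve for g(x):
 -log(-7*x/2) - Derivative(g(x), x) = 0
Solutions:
 g(x) = C1 - x*log(-x) + x*(-log(7) + log(2) + 1)


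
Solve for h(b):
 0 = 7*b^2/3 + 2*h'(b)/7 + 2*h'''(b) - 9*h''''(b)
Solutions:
 h(b) = C1 + C2*exp(b*(-7^(2/3)*(297*sqrt(57) + 2243)^(1/3) - 28*7^(1/3)/(297*sqrt(57) + 2243)^(1/3) + 28)/378)*sin(sqrt(3)*7^(1/3)*b*(-7^(1/3)*(297*sqrt(57) + 2243)^(1/3) + 28/(297*sqrt(57) + 2243)^(1/3))/378) + C3*exp(b*(-7^(2/3)*(297*sqrt(57) + 2243)^(1/3) - 28*7^(1/3)/(297*sqrt(57) + 2243)^(1/3) + 28)/378)*cos(sqrt(3)*7^(1/3)*b*(-7^(1/3)*(297*sqrt(57) + 2243)^(1/3) + 28/(297*sqrt(57) + 2243)^(1/3))/378) + C4*exp(b*(28*7^(1/3)/(297*sqrt(57) + 2243)^(1/3) + 14 + 7^(2/3)*(297*sqrt(57) + 2243)^(1/3))/189) - 49*b^3/18 + 343*b/3


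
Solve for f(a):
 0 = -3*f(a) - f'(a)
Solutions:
 f(a) = C1*exp(-3*a)


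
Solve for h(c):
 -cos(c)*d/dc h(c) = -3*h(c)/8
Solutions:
 h(c) = C1*(sin(c) + 1)^(3/16)/(sin(c) - 1)^(3/16)


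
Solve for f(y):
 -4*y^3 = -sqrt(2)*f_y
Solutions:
 f(y) = C1 + sqrt(2)*y^4/2


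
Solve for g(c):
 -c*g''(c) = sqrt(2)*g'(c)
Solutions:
 g(c) = C1 + C2*c^(1 - sqrt(2))


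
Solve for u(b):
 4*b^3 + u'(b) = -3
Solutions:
 u(b) = C1 - b^4 - 3*b


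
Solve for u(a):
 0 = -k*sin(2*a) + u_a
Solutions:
 u(a) = C1 - k*cos(2*a)/2


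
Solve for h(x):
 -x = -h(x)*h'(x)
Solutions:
 h(x) = -sqrt(C1 + x^2)
 h(x) = sqrt(C1 + x^2)


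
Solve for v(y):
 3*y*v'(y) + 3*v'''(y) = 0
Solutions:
 v(y) = C1 + Integral(C2*airyai(-y) + C3*airybi(-y), y)


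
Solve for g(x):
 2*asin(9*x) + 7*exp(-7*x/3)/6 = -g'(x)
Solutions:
 g(x) = C1 - 2*x*asin(9*x) - 2*sqrt(1 - 81*x^2)/9 + exp(-7*x/3)/2


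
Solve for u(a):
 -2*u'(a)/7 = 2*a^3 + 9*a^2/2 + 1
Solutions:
 u(a) = C1 - 7*a^4/4 - 21*a^3/4 - 7*a/2


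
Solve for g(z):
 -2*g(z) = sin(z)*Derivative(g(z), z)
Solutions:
 g(z) = C1*(cos(z) + 1)/(cos(z) - 1)


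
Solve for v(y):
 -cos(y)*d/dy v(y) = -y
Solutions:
 v(y) = C1 + Integral(y/cos(y), y)


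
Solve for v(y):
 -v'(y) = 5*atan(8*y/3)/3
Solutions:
 v(y) = C1 - 5*y*atan(8*y/3)/3 + 5*log(64*y^2 + 9)/16


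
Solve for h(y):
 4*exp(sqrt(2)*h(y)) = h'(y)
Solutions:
 h(y) = sqrt(2)*(2*log(-1/(C1 + 4*y)) - log(2))/4


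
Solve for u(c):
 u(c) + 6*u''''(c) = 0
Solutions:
 u(c) = (C1*sin(2^(1/4)*3^(3/4)*c/6) + C2*cos(2^(1/4)*3^(3/4)*c/6))*exp(-2^(1/4)*3^(3/4)*c/6) + (C3*sin(2^(1/4)*3^(3/4)*c/6) + C4*cos(2^(1/4)*3^(3/4)*c/6))*exp(2^(1/4)*3^(3/4)*c/6)


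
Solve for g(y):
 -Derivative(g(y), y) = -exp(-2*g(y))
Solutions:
 g(y) = log(-sqrt(C1 + 2*y))
 g(y) = log(C1 + 2*y)/2


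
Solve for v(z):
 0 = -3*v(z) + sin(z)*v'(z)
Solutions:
 v(z) = C1*(cos(z) - 1)^(3/2)/(cos(z) + 1)^(3/2)


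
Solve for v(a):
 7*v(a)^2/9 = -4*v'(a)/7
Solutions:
 v(a) = 36/(C1 + 49*a)


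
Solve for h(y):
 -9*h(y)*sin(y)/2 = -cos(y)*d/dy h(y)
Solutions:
 h(y) = C1/cos(y)^(9/2)


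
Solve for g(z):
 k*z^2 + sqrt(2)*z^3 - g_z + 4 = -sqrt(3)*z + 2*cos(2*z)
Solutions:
 g(z) = C1 + k*z^3/3 + sqrt(2)*z^4/4 + sqrt(3)*z^2/2 + 4*z - sin(2*z)


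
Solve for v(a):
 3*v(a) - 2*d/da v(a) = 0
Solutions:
 v(a) = C1*exp(3*a/2)


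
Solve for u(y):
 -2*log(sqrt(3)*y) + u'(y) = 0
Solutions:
 u(y) = C1 + 2*y*log(y) - 2*y + y*log(3)


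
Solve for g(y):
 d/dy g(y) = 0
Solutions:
 g(y) = C1


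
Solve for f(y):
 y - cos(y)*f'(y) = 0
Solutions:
 f(y) = C1 + Integral(y/cos(y), y)


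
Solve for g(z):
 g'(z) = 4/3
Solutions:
 g(z) = C1 + 4*z/3


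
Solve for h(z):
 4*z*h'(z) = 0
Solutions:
 h(z) = C1


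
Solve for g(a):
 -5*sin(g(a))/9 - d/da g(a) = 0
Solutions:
 5*a/9 + log(cos(g(a)) - 1)/2 - log(cos(g(a)) + 1)/2 = C1


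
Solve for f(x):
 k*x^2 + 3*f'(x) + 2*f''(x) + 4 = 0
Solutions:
 f(x) = C1 + C2*exp(-3*x/2) - k*x^3/9 + 2*k*x^2/9 - 8*k*x/27 - 4*x/3


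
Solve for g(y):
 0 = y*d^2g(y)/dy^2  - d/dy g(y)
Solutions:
 g(y) = C1 + C2*y^2


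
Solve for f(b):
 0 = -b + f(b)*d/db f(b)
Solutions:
 f(b) = -sqrt(C1 + b^2)
 f(b) = sqrt(C1 + b^2)


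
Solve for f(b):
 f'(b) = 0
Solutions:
 f(b) = C1


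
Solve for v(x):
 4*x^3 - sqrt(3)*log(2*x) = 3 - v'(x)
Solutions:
 v(x) = C1 - x^4 + sqrt(3)*x*log(x) - sqrt(3)*x + sqrt(3)*x*log(2) + 3*x


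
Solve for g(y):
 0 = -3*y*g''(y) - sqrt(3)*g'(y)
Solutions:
 g(y) = C1 + C2*y^(1 - sqrt(3)/3)


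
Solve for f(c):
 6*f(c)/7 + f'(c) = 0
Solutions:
 f(c) = C1*exp(-6*c/7)


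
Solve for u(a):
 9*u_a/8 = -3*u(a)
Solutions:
 u(a) = C1*exp(-8*a/3)


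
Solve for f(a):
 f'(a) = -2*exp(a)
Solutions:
 f(a) = C1 - 2*exp(a)


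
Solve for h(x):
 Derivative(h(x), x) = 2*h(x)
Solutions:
 h(x) = C1*exp(2*x)


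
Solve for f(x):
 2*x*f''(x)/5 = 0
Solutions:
 f(x) = C1 + C2*x


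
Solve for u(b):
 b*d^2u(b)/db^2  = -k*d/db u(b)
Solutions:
 u(b) = C1 + b^(1 - re(k))*(C2*sin(log(b)*Abs(im(k))) + C3*cos(log(b)*im(k)))


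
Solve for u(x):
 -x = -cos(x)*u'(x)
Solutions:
 u(x) = C1 + Integral(x/cos(x), x)


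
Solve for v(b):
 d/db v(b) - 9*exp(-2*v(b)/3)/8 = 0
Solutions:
 v(b) = 3*log(-sqrt(C1 + 9*b)) - 3*log(6) + 3*log(3)/2
 v(b) = 3*log(C1 + 9*b)/2 - 3*log(6) + 3*log(3)/2


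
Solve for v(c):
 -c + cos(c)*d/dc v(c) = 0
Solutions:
 v(c) = C1 + Integral(c/cos(c), c)


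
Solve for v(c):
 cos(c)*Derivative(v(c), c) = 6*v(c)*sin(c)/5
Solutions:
 v(c) = C1/cos(c)^(6/5)


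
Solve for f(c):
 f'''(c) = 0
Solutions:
 f(c) = C1 + C2*c + C3*c^2


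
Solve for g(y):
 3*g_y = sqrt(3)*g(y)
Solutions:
 g(y) = C1*exp(sqrt(3)*y/3)


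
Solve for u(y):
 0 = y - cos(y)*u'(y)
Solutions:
 u(y) = C1 + Integral(y/cos(y), y)


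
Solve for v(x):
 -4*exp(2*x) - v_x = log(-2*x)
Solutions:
 v(x) = C1 - x*log(-x) + x*(1 - log(2)) - 2*exp(2*x)


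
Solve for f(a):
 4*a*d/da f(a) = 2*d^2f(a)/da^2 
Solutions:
 f(a) = C1 + C2*erfi(a)


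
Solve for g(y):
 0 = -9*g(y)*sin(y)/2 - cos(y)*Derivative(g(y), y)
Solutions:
 g(y) = C1*cos(y)^(9/2)


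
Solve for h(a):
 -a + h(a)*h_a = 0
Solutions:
 h(a) = -sqrt(C1 + a^2)
 h(a) = sqrt(C1 + a^2)


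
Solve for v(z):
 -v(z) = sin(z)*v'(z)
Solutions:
 v(z) = C1*sqrt(cos(z) + 1)/sqrt(cos(z) - 1)


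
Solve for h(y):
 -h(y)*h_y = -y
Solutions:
 h(y) = -sqrt(C1 + y^2)
 h(y) = sqrt(C1 + y^2)


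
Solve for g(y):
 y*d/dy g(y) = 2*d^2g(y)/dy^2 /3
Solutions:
 g(y) = C1 + C2*erfi(sqrt(3)*y/2)


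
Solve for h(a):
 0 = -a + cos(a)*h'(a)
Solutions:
 h(a) = C1 + Integral(a/cos(a), a)


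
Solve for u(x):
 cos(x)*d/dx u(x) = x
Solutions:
 u(x) = C1 + Integral(x/cos(x), x)


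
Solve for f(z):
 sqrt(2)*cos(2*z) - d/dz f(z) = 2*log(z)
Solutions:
 f(z) = C1 - 2*z*log(z) + 2*z + sqrt(2)*sin(2*z)/2


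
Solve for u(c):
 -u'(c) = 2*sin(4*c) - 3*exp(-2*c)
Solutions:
 u(c) = C1 + cos(4*c)/2 - 3*exp(-2*c)/2


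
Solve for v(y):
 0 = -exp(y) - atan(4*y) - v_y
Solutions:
 v(y) = C1 - y*atan(4*y) - exp(y) + log(16*y^2 + 1)/8


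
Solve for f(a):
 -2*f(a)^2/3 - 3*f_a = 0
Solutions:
 f(a) = 9/(C1 + 2*a)


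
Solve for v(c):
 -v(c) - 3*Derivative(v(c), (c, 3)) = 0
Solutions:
 v(c) = C3*exp(-3^(2/3)*c/3) + (C1*sin(3^(1/6)*c/2) + C2*cos(3^(1/6)*c/2))*exp(3^(2/3)*c/6)


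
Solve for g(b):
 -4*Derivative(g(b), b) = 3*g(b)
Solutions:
 g(b) = C1*exp(-3*b/4)


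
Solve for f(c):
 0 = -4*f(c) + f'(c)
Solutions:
 f(c) = C1*exp(4*c)


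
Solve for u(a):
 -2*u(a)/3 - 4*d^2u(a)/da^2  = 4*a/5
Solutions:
 u(a) = C1*sin(sqrt(6)*a/6) + C2*cos(sqrt(6)*a/6) - 6*a/5


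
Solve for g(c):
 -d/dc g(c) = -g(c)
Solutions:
 g(c) = C1*exp(c)


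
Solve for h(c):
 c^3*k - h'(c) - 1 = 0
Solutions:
 h(c) = C1 + c^4*k/4 - c


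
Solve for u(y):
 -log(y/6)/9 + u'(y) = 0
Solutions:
 u(y) = C1 + y*log(y)/9 - y*log(6)/9 - y/9


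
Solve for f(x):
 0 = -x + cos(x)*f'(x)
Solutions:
 f(x) = C1 + Integral(x/cos(x), x)


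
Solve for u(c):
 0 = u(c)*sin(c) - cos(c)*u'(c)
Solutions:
 u(c) = C1/cos(c)


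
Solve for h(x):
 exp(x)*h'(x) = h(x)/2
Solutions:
 h(x) = C1*exp(-exp(-x)/2)


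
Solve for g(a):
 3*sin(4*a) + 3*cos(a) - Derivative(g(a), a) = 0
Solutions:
 g(a) = C1 + 3*sin(a) - 3*cos(4*a)/4


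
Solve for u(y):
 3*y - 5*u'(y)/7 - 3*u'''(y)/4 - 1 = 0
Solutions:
 u(y) = C1 + C2*sin(2*sqrt(105)*y/21) + C3*cos(2*sqrt(105)*y/21) + 21*y^2/10 - 7*y/5


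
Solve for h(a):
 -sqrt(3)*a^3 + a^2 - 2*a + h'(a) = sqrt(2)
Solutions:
 h(a) = C1 + sqrt(3)*a^4/4 - a^3/3 + a^2 + sqrt(2)*a


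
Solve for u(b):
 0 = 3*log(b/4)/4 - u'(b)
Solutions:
 u(b) = C1 + 3*b*log(b)/4 - 3*b*log(2)/2 - 3*b/4


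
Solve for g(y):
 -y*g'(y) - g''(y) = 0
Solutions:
 g(y) = C1 + C2*erf(sqrt(2)*y/2)


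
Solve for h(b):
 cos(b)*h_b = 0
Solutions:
 h(b) = C1


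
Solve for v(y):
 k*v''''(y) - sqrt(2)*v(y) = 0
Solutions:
 v(y) = C1*exp(-2^(1/8)*y*(1/k)^(1/4)) + C2*exp(2^(1/8)*y*(1/k)^(1/4)) + C3*exp(-2^(1/8)*I*y*(1/k)^(1/4)) + C4*exp(2^(1/8)*I*y*(1/k)^(1/4))


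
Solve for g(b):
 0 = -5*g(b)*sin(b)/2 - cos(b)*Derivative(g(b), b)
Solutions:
 g(b) = C1*cos(b)^(5/2)


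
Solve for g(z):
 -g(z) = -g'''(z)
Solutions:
 g(z) = C3*exp(z) + (C1*sin(sqrt(3)*z/2) + C2*cos(sqrt(3)*z/2))*exp(-z/2)


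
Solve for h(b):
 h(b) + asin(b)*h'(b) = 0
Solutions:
 h(b) = C1*exp(-Integral(1/asin(b), b))


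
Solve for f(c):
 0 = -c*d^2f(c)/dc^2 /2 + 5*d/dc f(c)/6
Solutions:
 f(c) = C1 + C2*c^(8/3)


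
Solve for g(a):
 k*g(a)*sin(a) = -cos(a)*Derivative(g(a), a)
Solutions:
 g(a) = C1*exp(k*log(cos(a)))


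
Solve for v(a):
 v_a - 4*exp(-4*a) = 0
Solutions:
 v(a) = C1 - exp(-4*a)


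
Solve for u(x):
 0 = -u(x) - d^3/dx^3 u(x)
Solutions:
 u(x) = C3*exp(-x) + (C1*sin(sqrt(3)*x/2) + C2*cos(sqrt(3)*x/2))*exp(x/2)


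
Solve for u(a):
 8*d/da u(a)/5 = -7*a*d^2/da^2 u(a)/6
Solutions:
 u(a) = C1 + C2/a^(13/35)


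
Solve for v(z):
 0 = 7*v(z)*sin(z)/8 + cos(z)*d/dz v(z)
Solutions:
 v(z) = C1*cos(z)^(7/8)


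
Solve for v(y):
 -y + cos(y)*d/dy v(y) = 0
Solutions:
 v(y) = C1 + Integral(y/cos(y), y)


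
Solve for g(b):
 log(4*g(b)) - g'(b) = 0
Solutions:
 -Integral(1/(log(_y) + 2*log(2)), (_y, g(b))) = C1 - b


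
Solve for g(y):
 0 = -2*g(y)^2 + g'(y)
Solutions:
 g(y) = -1/(C1 + 2*y)


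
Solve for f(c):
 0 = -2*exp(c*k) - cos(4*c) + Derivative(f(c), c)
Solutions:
 f(c) = C1 + sin(4*c)/4 + 2*exp(c*k)/k


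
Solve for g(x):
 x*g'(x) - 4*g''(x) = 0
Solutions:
 g(x) = C1 + C2*erfi(sqrt(2)*x/4)


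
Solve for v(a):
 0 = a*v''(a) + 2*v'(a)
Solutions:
 v(a) = C1 + C2/a


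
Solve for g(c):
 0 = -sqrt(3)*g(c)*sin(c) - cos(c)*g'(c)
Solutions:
 g(c) = C1*cos(c)^(sqrt(3))


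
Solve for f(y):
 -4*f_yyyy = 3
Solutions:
 f(y) = C1 + C2*y + C3*y^2 + C4*y^3 - y^4/32


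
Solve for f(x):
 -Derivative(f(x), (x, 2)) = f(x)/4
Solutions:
 f(x) = C1*sin(x/2) + C2*cos(x/2)


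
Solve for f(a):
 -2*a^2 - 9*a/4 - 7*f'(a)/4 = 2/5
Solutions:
 f(a) = C1 - 8*a^3/21 - 9*a^2/14 - 8*a/35


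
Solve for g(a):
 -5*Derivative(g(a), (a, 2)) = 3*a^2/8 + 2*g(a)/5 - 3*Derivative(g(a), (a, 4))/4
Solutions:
 g(a) = C1*exp(-sqrt(30)*a*sqrt(25 + sqrt(655))/15) + C2*exp(sqrt(30)*a*sqrt(25 + sqrt(655))/15) + C3*sin(sqrt(30)*a*sqrt(-25 + sqrt(655))/15) + C4*cos(sqrt(30)*a*sqrt(-25 + sqrt(655))/15) - 15*a^2/16 + 375/16


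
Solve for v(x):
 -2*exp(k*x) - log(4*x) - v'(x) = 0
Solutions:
 v(x) = C1 - x*log(x) + x*(1 - 2*log(2)) + Piecewise((-2*exp(k*x)/k, Ne(k, 0)), (-2*x, True))


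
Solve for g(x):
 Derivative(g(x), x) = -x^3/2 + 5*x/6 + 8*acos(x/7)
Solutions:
 g(x) = C1 - x^4/8 + 5*x^2/12 + 8*x*acos(x/7) - 8*sqrt(49 - x^2)


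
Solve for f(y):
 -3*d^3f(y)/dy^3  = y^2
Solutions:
 f(y) = C1 + C2*y + C3*y^2 - y^5/180


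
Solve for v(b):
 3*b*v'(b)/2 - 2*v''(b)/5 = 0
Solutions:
 v(b) = C1 + C2*erfi(sqrt(30)*b/4)


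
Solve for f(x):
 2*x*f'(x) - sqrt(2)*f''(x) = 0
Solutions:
 f(x) = C1 + C2*erfi(2^(3/4)*x/2)


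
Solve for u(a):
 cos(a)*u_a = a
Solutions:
 u(a) = C1 + Integral(a/cos(a), a)


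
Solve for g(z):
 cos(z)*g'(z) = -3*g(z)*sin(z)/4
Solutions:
 g(z) = C1*cos(z)^(3/4)


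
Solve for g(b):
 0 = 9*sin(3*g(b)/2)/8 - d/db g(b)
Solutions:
 -9*b/8 + log(cos(3*g(b)/2) - 1)/3 - log(cos(3*g(b)/2) + 1)/3 = C1


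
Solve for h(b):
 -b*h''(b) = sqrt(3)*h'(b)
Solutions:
 h(b) = C1 + C2*b^(1 - sqrt(3))


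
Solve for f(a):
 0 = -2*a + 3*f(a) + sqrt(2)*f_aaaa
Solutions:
 f(a) = 2*a/3 + (C1*sin(2^(3/8)*3^(1/4)*a/2) + C2*cos(2^(3/8)*3^(1/4)*a/2))*exp(-2^(3/8)*3^(1/4)*a/2) + (C3*sin(2^(3/8)*3^(1/4)*a/2) + C4*cos(2^(3/8)*3^(1/4)*a/2))*exp(2^(3/8)*3^(1/4)*a/2)


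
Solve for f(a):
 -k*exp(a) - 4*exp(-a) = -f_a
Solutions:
 f(a) = C1 + k*exp(a) - 4*exp(-a)


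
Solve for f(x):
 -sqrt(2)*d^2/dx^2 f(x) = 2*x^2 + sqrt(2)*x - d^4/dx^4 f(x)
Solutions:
 f(x) = C1 + C2*x + C3*exp(-2^(1/4)*x) + C4*exp(2^(1/4)*x) - sqrt(2)*x^4/12 - x^3/6 - x^2


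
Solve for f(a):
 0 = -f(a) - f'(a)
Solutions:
 f(a) = C1*exp(-a)


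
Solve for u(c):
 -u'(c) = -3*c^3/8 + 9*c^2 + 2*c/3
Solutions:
 u(c) = C1 + 3*c^4/32 - 3*c^3 - c^2/3


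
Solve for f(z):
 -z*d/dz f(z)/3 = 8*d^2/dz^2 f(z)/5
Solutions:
 f(z) = C1 + C2*erf(sqrt(15)*z/12)


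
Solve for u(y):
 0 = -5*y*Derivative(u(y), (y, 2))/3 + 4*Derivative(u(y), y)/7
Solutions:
 u(y) = C1 + C2*y^(47/35)


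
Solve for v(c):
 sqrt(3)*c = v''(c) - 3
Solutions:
 v(c) = C1 + C2*c + sqrt(3)*c^3/6 + 3*c^2/2


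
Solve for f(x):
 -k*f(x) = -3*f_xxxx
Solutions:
 f(x) = C1*exp(-3^(3/4)*k^(1/4)*x/3) + C2*exp(3^(3/4)*k^(1/4)*x/3) + C3*exp(-3^(3/4)*I*k^(1/4)*x/3) + C4*exp(3^(3/4)*I*k^(1/4)*x/3)


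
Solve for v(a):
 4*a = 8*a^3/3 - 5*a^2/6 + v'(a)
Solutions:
 v(a) = C1 - 2*a^4/3 + 5*a^3/18 + 2*a^2


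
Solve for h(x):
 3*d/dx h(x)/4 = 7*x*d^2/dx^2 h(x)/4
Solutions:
 h(x) = C1 + C2*x^(10/7)


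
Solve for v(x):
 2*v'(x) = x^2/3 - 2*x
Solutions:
 v(x) = C1 + x^3/18 - x^2/2


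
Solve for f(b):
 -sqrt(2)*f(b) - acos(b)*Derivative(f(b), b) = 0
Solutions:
 f(b) = C1*exp(-sqrt(2)*Integral(1/acos(b), b))


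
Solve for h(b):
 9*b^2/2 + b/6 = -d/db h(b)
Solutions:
 h(b) = C1 - 3*b^3/2 - b^2/12


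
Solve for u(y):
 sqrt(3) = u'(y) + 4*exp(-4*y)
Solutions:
 u(y) = C1 + sqrt(3)*y + exp(-4*y)


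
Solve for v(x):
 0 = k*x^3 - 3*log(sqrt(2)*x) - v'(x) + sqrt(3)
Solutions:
 v(x) = C1 + k*x^4/4 - 3*x*log(x) - 3*x*log(2)/2 + sqrt(3)*x + 3*x


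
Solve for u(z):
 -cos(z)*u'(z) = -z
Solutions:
 u(z) = C1 + Integral(z/cos(z), z)


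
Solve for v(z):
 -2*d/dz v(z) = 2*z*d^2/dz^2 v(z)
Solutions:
 v(z) = C1 + C2*log(z)


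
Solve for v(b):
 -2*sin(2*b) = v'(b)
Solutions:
 v(b) = C1 + cos(2*b)


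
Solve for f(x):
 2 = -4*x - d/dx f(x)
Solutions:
 f(x) = C1 - 2*x^2 - 2*x


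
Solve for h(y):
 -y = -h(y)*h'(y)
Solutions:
 h(y) = -sqrt(C1 + y^2)
 h(y) = sqrt(C1 + y^2)


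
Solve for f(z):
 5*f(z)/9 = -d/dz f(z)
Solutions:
 f(z) = C1*exp(-5*z/9)


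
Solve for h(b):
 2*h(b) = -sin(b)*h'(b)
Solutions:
 h(b) = C1*(cos(b) + 1)/(cos(b) - 1)


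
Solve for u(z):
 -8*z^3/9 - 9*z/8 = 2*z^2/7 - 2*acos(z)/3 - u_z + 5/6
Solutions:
 u(z) = C1 + 2*z^4/9 + 2*z^3/21 + 9*z^2/16 - 2*z*acos(z)/3 + 5*z/6 + 2*sqrt(1 - z^2)/3


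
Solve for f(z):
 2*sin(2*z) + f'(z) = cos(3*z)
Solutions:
 f(z) = C1 + sin(3*z)/3 + cos(2*z)


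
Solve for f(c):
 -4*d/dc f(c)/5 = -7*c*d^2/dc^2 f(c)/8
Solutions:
 f(c) = C1 + C2*c^(67/35)


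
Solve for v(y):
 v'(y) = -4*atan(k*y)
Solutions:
 v(y) = C1 - 4*Piecewise((y*atan(k*y) - log(k^2*y^2 + 1)/(2*k), Ne(k, 0)), (0, True))


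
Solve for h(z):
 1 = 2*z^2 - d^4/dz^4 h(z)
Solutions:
 h(z) = C1 + C2*z + C3*z^2 + C4*z^3 + z^6/180 - z^4/24


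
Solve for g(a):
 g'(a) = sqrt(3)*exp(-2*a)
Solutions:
 g(a) = C1 - sqrt(3)*exp(-2*a)/2


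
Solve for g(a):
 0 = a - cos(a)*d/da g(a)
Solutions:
 g(a) = C1 + Integral(a/cos(a), a)


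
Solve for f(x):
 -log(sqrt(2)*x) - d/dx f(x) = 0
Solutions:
 f(x) = C1 - x*log(x) - x*log(2)/2 + x


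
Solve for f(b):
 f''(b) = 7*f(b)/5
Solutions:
 f(b) = C1*exp(-sqrt(35)*b/5) + C2*exp(sqrt(35)*b/5)


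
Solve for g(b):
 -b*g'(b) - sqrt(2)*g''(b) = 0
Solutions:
 g(b) = C1 + C2*erf(2^(1/4)*b/2)


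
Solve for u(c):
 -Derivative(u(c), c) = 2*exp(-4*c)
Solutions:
 u(c) = C1 + exp(-4*c)/2


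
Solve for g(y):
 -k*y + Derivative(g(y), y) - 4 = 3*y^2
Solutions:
 g(y) = C1 + k*y^2/2 + y^3 + 4*y


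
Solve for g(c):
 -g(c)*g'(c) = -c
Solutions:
 g(c) = -sqrt(C1 + c^2)
 g(c) = sqrt(C1 + c^2)


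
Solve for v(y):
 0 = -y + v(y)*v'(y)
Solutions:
 v(y) = -sqrt(C1 + y^2)
 v(y) = sqrt(C1 + y^2)


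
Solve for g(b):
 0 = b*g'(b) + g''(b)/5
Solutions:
 g(b) = C1 + C2*erf(sqrt(10)*b/2)


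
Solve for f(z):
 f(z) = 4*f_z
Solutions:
 f(z) = C1*exp(z/4)


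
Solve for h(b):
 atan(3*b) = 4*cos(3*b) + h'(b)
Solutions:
 h(b) = C1 + b*atan(3*b) - log(9*b^2 + 1)/6 - 4*sin(3*b)/3


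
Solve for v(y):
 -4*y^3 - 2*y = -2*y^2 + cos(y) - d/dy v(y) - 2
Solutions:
 v(y) = C1 + y^4 - 2*y^3/3 + y^2 - 2*y + sin(y)


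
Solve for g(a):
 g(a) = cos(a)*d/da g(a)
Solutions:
 g(a) = C1*sqrt(sin(a) + 1)/sqrt(sin(a) - 1)


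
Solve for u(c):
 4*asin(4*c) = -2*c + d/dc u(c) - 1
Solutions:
 u(c) = C1 + c^2 + 4*c*asin(4*c) + c + sqrt(1 - 16*c^2)


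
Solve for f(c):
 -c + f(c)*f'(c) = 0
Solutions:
 f(c) = -sqrt(C1 + c^2)
 f(c) = sqrt(C1 + c^2)


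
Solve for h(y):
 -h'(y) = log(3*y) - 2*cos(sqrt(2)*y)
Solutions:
 h(y) = C1 - y*log(y) - y*log(3) + y + sqrt(2)*sin(sqrt(2)*y)


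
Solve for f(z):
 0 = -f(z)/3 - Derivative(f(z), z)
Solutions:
 f(z) = C1*exp(-z/3)


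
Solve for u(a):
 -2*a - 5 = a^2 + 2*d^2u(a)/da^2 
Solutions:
 u(a) = C1 + C2*a - a^4/24 - a^3/6 - 5*a^2/4


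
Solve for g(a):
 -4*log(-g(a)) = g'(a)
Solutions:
 -li(-g(a)) = C1 - 4*a


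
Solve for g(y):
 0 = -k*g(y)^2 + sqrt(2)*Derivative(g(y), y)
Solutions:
 g(y) = -2/(C1 + sqrt(2)*k*y)


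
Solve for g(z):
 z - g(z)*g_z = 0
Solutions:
 g(z) = -sqrt(C1 + z^2)
 g(z) = sqrt(C1 + z^2)


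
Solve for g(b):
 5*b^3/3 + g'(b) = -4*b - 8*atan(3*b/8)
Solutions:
 g(b) = C1 - 5*b^4/12 - 2*b^2 - 8*b*atan(3*b/8) + 32*log(9*b^2 + 64)/3


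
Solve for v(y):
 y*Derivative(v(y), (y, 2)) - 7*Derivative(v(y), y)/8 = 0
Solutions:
 v(y) = C1 + C2*y^(15/8)


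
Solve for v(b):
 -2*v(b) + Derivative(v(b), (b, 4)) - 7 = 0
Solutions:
 v(b) = C1*exp(-2^(1/4)*b) + C2*exp(2^(1/4)*b) + C3*sin(2^(1/4)*b) + C4*cos(2^(1/4)*b) - 7/2


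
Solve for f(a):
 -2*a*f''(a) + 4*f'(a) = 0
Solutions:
 f(a) = C1 + C2*a^3


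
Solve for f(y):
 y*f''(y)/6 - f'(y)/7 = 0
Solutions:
 f(y) = C1 + C2*y^(13/7)


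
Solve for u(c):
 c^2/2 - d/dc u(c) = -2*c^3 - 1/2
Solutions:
 u(c) = C1 + c^4/2 + c^3/6 + c/2


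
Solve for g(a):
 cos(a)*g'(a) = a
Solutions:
 g(a) = C1 + Integral(a/cos(a), a)


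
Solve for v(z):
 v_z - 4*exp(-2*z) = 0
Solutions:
 v(z) = C1 - 2*exp(-2*z)


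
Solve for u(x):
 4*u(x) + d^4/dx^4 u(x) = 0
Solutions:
 u(x) = (C1*sin(x) + C2*cos(x))*exp(-x) + (C3*sin(x) + C4*cos(x))*exp(x)


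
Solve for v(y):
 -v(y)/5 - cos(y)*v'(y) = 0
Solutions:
 v(y) = C1*(sin(y) - 1)^(1/10)/(sin(y) + 1)^(1/10)


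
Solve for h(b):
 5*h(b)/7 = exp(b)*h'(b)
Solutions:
 h(b) = C1*exp(-5*exp(-b)/7)


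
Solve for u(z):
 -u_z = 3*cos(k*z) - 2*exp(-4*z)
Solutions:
 u(z) = C1 - exp(-4*z)/2 - 3*sin(k*z)/k


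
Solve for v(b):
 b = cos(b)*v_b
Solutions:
 v(b) = C1 + Integral(b/cos(b), b)


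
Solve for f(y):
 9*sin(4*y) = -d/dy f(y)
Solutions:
 f(y) = C1 + 9*cos(4*y)/4


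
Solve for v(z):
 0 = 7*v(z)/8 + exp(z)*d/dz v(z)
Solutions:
 v(z) = C1*exp(7*exp(-z)/8)


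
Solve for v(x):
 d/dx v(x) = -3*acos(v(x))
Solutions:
 Integral(1/acos(_y), (_y, v(x))) = C1 - 3*x


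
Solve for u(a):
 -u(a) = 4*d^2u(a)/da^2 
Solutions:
 u(a) = C1*sin(a/2) + C2*cos(a/2)


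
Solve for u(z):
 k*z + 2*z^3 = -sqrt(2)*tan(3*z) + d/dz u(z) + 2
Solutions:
 u(z) = C1 + k*z^2/2 + z^4/2 - 2*z - sqrt(2)*log(cos(3*z))/3


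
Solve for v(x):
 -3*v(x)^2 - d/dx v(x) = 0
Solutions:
 v(x) = 1/(C1 + 3*x)


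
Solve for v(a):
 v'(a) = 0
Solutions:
 v(a) = C1


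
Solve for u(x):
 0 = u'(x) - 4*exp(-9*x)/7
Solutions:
 u(x) = C1 - 4*exp(-9*x)/63


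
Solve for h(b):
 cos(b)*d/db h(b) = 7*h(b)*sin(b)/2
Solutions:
 h(b) = C1/cos(b)^(7/2)


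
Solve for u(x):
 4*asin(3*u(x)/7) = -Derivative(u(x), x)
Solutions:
 Integral(1/asin(3*_y/7), (_y, u(x))) = C1 - 4*x


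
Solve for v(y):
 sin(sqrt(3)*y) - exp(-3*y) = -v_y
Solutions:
 v(y) = C1 + sqrt(3)*cos(sqrt(3)*y)/3 - exp(-3*y)/3


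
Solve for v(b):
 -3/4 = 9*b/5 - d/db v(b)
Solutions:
 v(b) = C1 + 9*b^2/10 + 3*b/4


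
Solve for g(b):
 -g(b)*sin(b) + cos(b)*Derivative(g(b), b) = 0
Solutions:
 g(b) = C1/cos(b)


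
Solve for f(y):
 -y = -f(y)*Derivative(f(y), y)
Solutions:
 f(y) = -sqrt(C1 + y^2)
 f(y) = sqrt(C1 + y^2)


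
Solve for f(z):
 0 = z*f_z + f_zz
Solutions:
 f(z) = C1 + C2*erf(sqrt(2)*z/2)


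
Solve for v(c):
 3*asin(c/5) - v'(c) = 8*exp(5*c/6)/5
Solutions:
 v(c) = C1 + 3*c*asin(c/5) + 3*sqrt(25 - c^2) - 48*exp(5*c/6)/25


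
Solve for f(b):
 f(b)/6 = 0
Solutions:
 f(b) = 0


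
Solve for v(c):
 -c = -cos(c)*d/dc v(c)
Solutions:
 v(c) = C1 + Integral(c/cos(c), c)


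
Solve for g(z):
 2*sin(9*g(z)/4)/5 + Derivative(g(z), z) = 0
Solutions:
 2*z/5 + 2*log(cos(9*g(z)/4) - 1)/9 - 2*log(cos(9*g(z)/4) + 1)/9 = C1


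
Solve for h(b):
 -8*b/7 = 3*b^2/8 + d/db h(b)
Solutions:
 h(b) = C1 - b^3/8 - 4*b^2/7


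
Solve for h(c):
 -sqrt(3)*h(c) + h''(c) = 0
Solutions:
 h(c) = C1*exp(-3^(1/4)*c) + C2*exp(3^(1/4)*c)


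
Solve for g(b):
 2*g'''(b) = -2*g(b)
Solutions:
 g(b) = C3*exp(-b) + (C1*sin(sqrt(3)*b/2) + C2*cos(sqrt(3)*b/2))*exp(b/2)


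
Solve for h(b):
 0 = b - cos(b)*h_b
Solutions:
 h(b) = C1 + Integral(b/cos(b), b)


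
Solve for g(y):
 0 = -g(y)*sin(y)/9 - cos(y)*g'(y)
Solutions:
 g(y) = C1*cos(y)^(1/9)


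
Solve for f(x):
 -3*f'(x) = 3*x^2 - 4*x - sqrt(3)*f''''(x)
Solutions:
 f(x) = C1 + C4*exp(3^(1/6)*x) - x^3/3 + 2*x^2/3 + (C2*sin(3^(2/3)*x/2) + C3*cos(3^(2/3)*x/2))*exp(-3^(1/6)*x/2)


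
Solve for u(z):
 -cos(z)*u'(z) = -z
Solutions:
 u(z) = C1 + Integral(z/cos(z), z)


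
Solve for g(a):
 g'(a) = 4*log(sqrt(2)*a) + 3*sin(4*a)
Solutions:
 g(a) = C1 + 4*a*log(a) - 4*a + 2*a*log(2) - 3*cos(4*a)/4


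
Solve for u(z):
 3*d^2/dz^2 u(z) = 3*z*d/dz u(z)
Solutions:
 u(z) = C1 + C2*erfi(sqrt(2)*z/2)


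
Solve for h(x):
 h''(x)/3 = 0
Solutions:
 h(x) = C1 + C2*x


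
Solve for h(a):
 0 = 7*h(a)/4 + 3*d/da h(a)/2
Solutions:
 h(a) = C1*exp(-7*a/6)


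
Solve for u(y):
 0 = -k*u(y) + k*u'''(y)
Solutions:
 u(y) = C3*exp(y) + (C1*sin(sqrt(3)*y/2) + C2*cos(sqrt(3)*y/2))*exp(-y/2)


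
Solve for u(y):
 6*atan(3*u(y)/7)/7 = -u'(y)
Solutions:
 Integral(1/atan(3*_y/7), (_y, u(y))) = C1 - 6*y/7


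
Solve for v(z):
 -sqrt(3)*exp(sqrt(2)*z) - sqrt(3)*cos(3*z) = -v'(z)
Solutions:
 v(z) = C1 + sqrt(6)*exp(sqrt(2)*z)/2 + sqrt(3)*sin(3*z)/3


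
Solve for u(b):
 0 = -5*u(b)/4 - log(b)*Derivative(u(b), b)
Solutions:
 u(b) = C1*exp(-5*li(b)/4)


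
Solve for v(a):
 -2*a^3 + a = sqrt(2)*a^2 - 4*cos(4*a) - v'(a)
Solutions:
 v(a) = C1 + a^4/2 + sqrt(2)*a^3/3 - a^2/2 - sin(4*a)


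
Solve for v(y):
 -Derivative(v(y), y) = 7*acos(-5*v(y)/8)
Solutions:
 Integral(1/acos(-5*_y/8), (_y, v(y))) = C1 - 7*y


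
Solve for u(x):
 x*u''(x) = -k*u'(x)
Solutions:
 u(x) = C1 + x^(1 - re(k))*(C2*sin(log(x)*Abs(im(k))) + C3*cos(log(x)*im(k)))


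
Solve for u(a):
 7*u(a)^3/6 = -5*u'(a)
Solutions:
 u(a) = -sqrt(15)*sqrt(-1/(C1 - 7*a))
 u(a) = sqrt(15)*sqrt(-1/(C1 - 7*a))


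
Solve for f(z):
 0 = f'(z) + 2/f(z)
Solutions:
 f(z) = -sqrt(C1 - 4*z)
 f(z) = sqrt(C1 - 4*z)


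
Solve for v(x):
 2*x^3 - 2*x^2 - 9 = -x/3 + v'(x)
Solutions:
 v(x) = C1 + x^4/2 - 2*x^3/3 + x^2/6 - 9*x


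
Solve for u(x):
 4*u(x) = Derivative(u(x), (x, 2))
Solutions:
 u(x) = C1*exp(-2*x) + C2*exp(2*x)


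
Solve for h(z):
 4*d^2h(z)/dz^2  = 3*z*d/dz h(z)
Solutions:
 h(z) = C1 + C2*erfi(sqrt(6)*z/4)


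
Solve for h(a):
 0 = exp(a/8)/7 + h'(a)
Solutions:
 h(a) = C1 - 8*exp(a/8)/7


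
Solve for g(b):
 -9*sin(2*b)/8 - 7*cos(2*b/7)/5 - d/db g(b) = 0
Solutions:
 g(b) = C1 - 49*sin(2*b/7)/10 + 9*cos(2*b)/16


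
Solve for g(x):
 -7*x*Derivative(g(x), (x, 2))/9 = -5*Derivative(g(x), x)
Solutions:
 g(x) = C1 + C2*x^(52/7)


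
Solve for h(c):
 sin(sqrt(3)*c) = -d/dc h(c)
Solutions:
 h(c) = C1 + sqrt(3)*cos(sqrt(3)*c)/3


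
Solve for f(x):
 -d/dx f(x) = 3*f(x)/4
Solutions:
 f(x) = C1*exp(-3*x/4)


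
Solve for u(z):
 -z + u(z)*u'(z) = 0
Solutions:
 u(z) = -sqrt(C1 + z^2)
 u(z) = sqrt(C1 + z^2)


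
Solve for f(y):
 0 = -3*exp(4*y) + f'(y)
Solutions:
 f(y) = C1 + 3*exp(4*y)/4


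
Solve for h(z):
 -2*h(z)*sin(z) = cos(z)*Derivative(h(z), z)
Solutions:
 h(z) = C1*cos(z)^2


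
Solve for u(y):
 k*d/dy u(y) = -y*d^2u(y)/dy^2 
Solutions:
 u(y) = C1 + y^(1 - re(k))*(C2*sin(log(y)*Abs(im(k))) + C3*cos(log(y)*im(k)))


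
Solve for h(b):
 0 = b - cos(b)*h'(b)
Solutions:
 h(b) = C1 + Integral(b/cos(b), b)


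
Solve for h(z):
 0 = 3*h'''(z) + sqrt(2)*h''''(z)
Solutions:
 h(z) = C1 + C2*z + C3*z^2 + C4*exp(-3*sqrt(2)*z/2)


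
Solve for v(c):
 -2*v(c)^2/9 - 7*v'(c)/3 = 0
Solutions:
 v(c) = 21/(C1 + 2*c)


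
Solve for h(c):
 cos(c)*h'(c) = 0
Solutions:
 h(c) = C1


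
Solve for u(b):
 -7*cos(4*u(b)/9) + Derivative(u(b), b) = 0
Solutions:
 -7*b - 9*log(sin(4*u(b)/9) - 1)/8 + 9*log(sin(4*u(b)/9) + 1)/8 = C1


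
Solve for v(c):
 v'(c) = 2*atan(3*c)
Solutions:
 v(c) = C1 + 2*c*atan(3*c) - log(9*c^2 + 1)/3


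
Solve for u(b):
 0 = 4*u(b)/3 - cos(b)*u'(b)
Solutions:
 u(b) = C1*(sin(b) + 1)^(2/3)/(sin(b) - 1)^(2/3)


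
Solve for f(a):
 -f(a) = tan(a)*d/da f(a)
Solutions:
 f(a) = C1/sin(a)


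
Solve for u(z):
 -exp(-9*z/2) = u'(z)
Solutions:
 u(z) = C1 + 2*exp(-9*z/2)/9


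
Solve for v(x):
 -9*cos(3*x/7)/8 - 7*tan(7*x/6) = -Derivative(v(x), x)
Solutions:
 v(x) = C1 - 6*log(cos(7*x/6)) + 21*sin(3*x/7)/8


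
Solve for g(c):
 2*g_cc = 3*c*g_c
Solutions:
 g(c) = C1 + C2*erfi(sqrt(3)*c/2)


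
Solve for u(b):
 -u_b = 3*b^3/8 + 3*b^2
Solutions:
 u(b) = C1 - 3*b^4/32 - b^3


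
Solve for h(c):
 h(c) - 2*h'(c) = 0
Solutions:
 h(c) = C1*exp(c/2)


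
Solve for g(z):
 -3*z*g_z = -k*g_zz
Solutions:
 g(z) = C1 + C2*erf(sqrt(6)*z*sqrt(-1/k)/2)/sqrt(-1/k)


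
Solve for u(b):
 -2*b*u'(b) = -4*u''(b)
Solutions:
 u(b) = C1 + C2*erfi(b/2)


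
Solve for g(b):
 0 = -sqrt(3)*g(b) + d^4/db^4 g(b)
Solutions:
 g(b) = C1*exp(-3^(1/8)*b) + C2*exp(3^(1/8)*b) + C3*sin(3^(1/8)*b) + C4*cos(3^(1/8)*b)


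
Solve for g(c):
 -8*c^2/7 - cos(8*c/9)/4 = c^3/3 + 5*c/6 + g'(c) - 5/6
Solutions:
 g(c) = C1 - c^4/12 - 8*c^3/21 - 5*c^2/12 + 5*c/6 - 9*sin(8*c/9)/32


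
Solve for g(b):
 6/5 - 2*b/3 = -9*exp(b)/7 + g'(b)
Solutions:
 g(b) = C1 - b^2/3 + 6*b/5 + 9*exp(b)/7


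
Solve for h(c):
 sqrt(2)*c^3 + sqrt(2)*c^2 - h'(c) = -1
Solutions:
 h(c) = C1 + sqrt(2)*c^4/4 + sqrt(2)*c^3/3 + c


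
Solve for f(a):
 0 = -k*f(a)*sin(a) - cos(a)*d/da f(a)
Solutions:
 f(a) = C1*exp(k*log(cos(a)))


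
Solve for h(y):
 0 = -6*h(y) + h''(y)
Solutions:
 h(y) = C1*exp(-sqrt(6)*y) + C2*exp(sqrt(6)*y)


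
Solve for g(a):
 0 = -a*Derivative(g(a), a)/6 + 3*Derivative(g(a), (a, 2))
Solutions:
 g(a) = C1 + C2*erfi(a/6)


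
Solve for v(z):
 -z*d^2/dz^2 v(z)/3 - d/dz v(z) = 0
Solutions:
 v(z) = C1 + C2/z^2


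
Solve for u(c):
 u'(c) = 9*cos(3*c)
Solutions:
 u(c) = C1 + 3*sin(3*c)


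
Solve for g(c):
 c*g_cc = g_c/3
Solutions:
 g(c) = C1 + C2*c^(4/3)


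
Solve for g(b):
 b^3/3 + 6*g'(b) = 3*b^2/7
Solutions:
 g(b) = C1 - b^4/72 + b^3/42


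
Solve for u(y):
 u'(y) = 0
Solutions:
 u(y) = C1


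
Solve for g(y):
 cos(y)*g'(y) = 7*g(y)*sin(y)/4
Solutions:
 g(y) = C1/cos(y)^(7/4)


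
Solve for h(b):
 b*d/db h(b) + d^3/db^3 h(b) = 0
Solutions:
 h(b) = C1 + Integral(C2*airyai(-b) + C3*airybi(-b), b)


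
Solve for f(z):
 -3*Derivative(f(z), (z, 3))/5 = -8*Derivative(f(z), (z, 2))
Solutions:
 f(z) = C1 + C2*z + C3*exp(40*z/3)


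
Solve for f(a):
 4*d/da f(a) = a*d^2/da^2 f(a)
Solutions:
 f(a) = C1 + C2*a^5


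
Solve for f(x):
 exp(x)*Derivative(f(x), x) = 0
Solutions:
 f(x) = C1


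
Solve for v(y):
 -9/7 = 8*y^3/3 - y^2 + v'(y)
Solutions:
 v(y) = C1 - 2*y^4/3 + y^3/3 - 9*y/7


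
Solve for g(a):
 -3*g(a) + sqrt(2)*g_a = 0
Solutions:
 g(a) = C1*exp(3*sqrt(2)*a/2)


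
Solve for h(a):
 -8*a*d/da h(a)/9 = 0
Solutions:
 h(a) = C1


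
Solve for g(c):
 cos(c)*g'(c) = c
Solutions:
 g(c) = C1 + Integral(c/cos(c), c)


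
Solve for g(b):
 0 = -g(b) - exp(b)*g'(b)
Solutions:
 g(b) = C1*exp(exp(-b))


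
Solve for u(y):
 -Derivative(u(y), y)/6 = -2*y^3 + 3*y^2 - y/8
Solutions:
 u(y) = C1 + 3*y^4 - 6*y^3 + 3*y^2/8


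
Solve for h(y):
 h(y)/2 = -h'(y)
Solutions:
 h(y) = C1*exp(-y/2)


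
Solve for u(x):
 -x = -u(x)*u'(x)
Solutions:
 u(x) = -sqrt(C1 + x^2)
 u(x) = sqrt(C1 + x^2)


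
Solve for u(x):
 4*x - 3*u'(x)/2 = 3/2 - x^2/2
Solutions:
 u(x) = C1 + x^3/9 + 4*x^2/3 - x


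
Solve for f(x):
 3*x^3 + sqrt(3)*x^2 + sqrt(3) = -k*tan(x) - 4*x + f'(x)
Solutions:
 f(x) = C1 - k*log(cos(x)) + 3*x^4/4 + sqrt(3)*x^3/3 + 2*x^2 + sqrt(3)*x


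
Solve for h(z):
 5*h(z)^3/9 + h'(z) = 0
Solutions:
 h(z) = -3*sqrt(2)*sqrt(-1/(C1 - 5*z))/2
 h(z) = 3*sqrt(2)*sqrt(-1/(C1 - 5*z))/2


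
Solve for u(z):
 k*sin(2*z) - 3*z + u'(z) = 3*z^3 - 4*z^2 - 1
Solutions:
 u(z) = C1 + k*cos(2*z)/2 + 3*z^4/4 - 4*z^3/3 + 3*z^2/2 - z


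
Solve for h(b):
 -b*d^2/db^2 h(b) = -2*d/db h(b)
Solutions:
 h(b) = C1 + C2*b^3


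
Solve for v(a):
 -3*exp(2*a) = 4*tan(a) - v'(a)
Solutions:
 v(a) = C1 + 3*exp(2*a)/2 - 4*log(cos(a))


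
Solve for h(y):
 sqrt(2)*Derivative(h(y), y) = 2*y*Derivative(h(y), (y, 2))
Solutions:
 h(y) = C1 + C2*y^(sqrt(2)/2 + 1)


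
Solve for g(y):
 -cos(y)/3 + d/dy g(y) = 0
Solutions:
 g(y) = C1 + sin(y)/3


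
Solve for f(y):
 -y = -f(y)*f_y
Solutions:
 f(y) = -sqrt(C1 + y^2)
 f(y) = sqrt(C1 + y^2)


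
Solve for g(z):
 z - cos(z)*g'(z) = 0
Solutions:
 g(z) = C1 + Integral(z/cos(z), z)


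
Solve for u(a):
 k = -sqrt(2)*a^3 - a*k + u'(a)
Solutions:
 u(a) = C1 + sqrt(2)*a^4/4 + a^2*k/2 + a*k


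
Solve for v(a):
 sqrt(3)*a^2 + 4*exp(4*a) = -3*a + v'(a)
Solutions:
 v(a) = C1 + sqrt(3)*a^3/3 + 3*a^2/2 + exp(4*a)


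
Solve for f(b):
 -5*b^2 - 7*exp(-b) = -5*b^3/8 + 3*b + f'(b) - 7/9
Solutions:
 f(b) = C1 + 5*b^4/32 - 5*b^3/3 - 3*b^2/2 + 7*b/9 + 7*exp(-b)


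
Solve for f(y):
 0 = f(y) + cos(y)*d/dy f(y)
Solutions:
 f(y) = C1*sqrt(sin(y) - 1)/sqrt(sin(y) + 1)


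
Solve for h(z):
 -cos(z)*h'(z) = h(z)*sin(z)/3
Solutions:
 h(z) = C1*cos(z)^(1/3)


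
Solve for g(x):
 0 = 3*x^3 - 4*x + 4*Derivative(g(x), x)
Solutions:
 g(x) = C1 - 3*x^4/16 + x^2/2


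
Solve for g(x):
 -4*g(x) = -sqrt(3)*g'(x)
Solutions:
 g(x) = C1*exp(4*sqrt(3)*x/3)


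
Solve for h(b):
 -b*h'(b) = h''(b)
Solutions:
 h(b) = C1 + C2*erf(sqrt(2)*b/2)


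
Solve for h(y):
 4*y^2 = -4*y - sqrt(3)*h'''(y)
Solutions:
 h(y) = C1 + C2*y + C3*y^2 - sqrt(3)*y^5/45 - sqrt(3)*y^4/18
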